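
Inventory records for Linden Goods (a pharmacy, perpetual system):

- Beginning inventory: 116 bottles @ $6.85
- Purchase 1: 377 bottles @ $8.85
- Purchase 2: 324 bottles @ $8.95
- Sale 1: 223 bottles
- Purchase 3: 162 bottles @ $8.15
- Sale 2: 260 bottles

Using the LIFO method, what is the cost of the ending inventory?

Ending inventory = $4,157.90

Sale 1 (223) [LIFO — newest first]: 223 @ $8.95 = $1,995.85
Sale 2 (260) [LIFO — newest first]: 162 @ $8.15 + 98 @ $8.95 = $2,197.40
Total COGS = $1,995.85 + $2,197.40 = $4,193.25
Ending inventory: 116 @ $6.85 + 377 @ $8.85 + 3 @ $8.95 = $4,157.90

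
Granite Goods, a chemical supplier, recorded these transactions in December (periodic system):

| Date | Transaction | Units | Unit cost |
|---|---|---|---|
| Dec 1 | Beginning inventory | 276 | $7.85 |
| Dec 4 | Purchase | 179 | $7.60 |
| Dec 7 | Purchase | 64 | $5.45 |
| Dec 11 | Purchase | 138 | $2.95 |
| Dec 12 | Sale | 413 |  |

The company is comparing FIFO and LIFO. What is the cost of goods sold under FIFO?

FIFO COGS: 276 @ $7.85 + 137 @ $7.60 = $3,207.80
LIFO COGS: 138 @ $2.95 + 64 @ $5.45 + 179 @ $7.60 + 32 @ $7.85 = $2,367.50

COGS = $3,207.80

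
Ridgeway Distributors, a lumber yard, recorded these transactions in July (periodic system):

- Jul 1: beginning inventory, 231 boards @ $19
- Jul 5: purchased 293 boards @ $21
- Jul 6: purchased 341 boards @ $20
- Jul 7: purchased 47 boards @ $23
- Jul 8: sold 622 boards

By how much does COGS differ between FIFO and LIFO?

FIFO COGS: 231 @ $19 + 293 @ $21 + 98 @ $20 = $12,502
LIFO COGS: 47 @ $23 + 341 @ $20 + 234 @ $21 = $12,815
Difference = |$12,502 − $12,815| = $313

$313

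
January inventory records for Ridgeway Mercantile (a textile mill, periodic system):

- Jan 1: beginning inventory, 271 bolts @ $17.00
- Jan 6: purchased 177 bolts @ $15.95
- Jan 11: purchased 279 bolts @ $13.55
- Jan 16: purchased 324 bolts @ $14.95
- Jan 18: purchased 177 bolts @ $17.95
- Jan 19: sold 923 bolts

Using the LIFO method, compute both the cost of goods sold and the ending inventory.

Jan 19, 923 sold [LIFO — newest first]: 177 @ $17.95 + 324 @ $14.95 + 279 @ $13.55 + 143 @ $15.95 = $14,082.25
Ending inventory: 271 @ $17.00 + 34 @ $15.95 = $5,149.30

COGS = $14,082.25; ending inventory = $5,149.30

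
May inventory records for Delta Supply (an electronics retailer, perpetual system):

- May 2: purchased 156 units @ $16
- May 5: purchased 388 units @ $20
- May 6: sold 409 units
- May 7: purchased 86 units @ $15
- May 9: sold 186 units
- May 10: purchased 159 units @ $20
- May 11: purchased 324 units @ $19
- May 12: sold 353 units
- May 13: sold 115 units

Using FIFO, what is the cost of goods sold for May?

COGS = $19,932

May 6, 409 sold [FIFO — oldest first]: 156 @ $16 + 253 @ $20 = $7,556
May 9, 186 sold [FIFO — oldest first]: 135 @ $20 + 51 @ $15 = $3,465
May 12, 353 sold [FIFO — oldest first]: 35 @ $15 + 159 @ $20 + 159 @ $19 = $6,726
May 13, 115 sold [FIFO — oldest first]: 115 @ $19 = $2,185
Total COGS = $7,556 + $3,465 + $6,726 + $2,185 = $19,932
Ending inventory: 50 @ $19 = $950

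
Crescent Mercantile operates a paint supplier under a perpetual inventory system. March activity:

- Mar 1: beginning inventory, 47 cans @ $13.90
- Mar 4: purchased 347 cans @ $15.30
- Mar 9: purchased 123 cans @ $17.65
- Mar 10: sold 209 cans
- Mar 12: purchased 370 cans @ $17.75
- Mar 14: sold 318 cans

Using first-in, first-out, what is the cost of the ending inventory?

Mar 10, 209 sold [FIFO — oldest first]: 47 @ $13.90 + 162 @ $15.30 = $3,131.90
Mar 14, 318 sold [FIFO — oldest first]: 185 @ $15.30 + 123 @ $17.65 + 10 @ $17.75 = $5,178.95
Total COGS = $3,131.90 + $5,178.95 = $8,310.85
Ending inventory: 360 @ $17.75 = $6,390.00

Ending inventory = $6,390.00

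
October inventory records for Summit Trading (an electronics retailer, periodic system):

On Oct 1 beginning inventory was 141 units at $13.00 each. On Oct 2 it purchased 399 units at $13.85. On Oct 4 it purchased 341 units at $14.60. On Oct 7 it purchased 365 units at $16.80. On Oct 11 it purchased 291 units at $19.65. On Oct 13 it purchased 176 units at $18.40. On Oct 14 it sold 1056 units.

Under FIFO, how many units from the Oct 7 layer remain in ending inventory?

190

Oct 14, 1056 sold [FIFO — oldest first]: 141 @ $13.00 + 399 @ $13.85 + 341 @ $14.60 + 175 @ $16.80 = $15,277.75
Ending inventory: 190 @ $16.80 + 291 @ $19.65 + 176 @ $18.40 = $12,148.55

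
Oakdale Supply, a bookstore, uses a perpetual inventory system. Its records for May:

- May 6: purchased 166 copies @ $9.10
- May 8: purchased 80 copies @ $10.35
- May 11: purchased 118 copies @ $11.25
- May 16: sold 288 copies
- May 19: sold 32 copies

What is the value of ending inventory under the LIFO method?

May 16, 288 sold [LIFO — newest first]: 118 @ $11.25 + 80 @ $10.35 + 90 @ $9.10 = $2,974.50
May 19, 32 sold [LIFO — newest first]: 32 @ $9.10 = $291.20
Total COGS = $2,974.50 + $291.20 = $3,265.70
Ending inventory: 44 @ $9.10 = $400.40

Ending inventory = $400.40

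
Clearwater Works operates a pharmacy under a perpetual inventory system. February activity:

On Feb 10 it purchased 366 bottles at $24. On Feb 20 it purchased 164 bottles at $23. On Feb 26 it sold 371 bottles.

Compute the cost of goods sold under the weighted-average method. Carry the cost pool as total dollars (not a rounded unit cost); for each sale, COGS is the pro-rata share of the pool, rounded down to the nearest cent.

COGS = $8,789.20

After Feb 10: 366 on hand, pool $8,784.00 (≈ $24.0000 each)
After Feb 20: 530 on hand, pool $12,556.00 (≈ $23.6906 each)
Feb 26, sell 371: 371/530 × $12,556.00 → $8,789.20
Ending inventory (cost pool remaining) = $3,766.80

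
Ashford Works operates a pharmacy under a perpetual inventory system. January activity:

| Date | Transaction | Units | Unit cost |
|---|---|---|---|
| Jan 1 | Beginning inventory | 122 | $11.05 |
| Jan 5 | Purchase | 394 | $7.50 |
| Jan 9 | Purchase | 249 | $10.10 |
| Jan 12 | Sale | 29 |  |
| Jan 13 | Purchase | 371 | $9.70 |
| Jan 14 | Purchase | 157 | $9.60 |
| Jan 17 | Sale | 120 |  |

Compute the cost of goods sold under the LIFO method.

Jan 12, 29 sold [LIFO — newest first]: 29 @ $10.10 = $292.90
Jan 17, 120 sold [LIFO — newest first]: 120 @ $9.60 = $1,152.00
Total COGS = $292.90 + $1,152.00 = $1,444.90
Ending inventory: 122 @ $11.05 + 394 @ $7.50 + 220 @ $10.10 + 371 @ $9.70 + 37 @ $9.60 = $10,479.00

COGS = $1,444.90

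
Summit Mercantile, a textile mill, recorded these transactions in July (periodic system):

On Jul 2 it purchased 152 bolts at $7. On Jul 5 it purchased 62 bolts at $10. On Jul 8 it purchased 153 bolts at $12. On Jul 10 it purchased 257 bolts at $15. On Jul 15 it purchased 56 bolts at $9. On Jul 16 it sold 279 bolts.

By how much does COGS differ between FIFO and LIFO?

FIFO COGS: 152 @ $7 + 62 @ $10 + 65 @ $12 = $2,464
LIFO COGS: 56 @ $9 + 223 @ $15 = $3,849
Difference = |$2,464 − $3,849| = $1,385

$1,385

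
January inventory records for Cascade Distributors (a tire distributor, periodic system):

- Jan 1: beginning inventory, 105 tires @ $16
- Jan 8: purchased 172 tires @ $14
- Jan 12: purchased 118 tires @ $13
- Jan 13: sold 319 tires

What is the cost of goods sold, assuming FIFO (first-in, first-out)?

COGS = $4,634

Jan 13, 319 sold [FIFO — oldest first]: 105 @ $16 + 172 @ $14 + 42 @ $13 = $4,634
Ending inventory: 76 @ $13 = $988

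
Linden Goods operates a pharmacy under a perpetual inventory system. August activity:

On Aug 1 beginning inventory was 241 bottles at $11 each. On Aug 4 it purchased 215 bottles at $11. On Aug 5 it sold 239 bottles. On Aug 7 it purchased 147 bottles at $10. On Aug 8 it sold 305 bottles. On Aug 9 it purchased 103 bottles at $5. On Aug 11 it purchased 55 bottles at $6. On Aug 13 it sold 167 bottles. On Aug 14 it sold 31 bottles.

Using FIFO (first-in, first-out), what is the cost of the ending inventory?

Aug 5, 239 sold [FIFO — oldest first]: 239 @ $11 = $2,629
Aug 8, 305 sold [FIFO — oldest first]: 2 @ $11 + 215 @ $11 + 88 @ $10 = $3,267
Aug 13, 167 sold [FIFO — oldest first]: 59 @ $10 + 103 @ $5 + 5 @ $6 = $1,135
Aug 14, 31 sold [FIFO — oldest first]: 31 @ $6 = $186
Total COGS = $2,629 + $3,267 + $1,135 + $186 = $7,217
Ending inventory: 19 @ $6 = $114

Ending inventory = $114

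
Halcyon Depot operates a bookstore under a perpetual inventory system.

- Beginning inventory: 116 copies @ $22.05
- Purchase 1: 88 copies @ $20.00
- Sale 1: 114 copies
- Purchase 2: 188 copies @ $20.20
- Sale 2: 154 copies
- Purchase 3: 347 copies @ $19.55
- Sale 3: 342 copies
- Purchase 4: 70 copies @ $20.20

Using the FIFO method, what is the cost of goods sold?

COGS = $12,377.30

Sale 1 (114) [FIFO — oldest first]: 114 @ $22.05 = $2,513.70
Sale 2 (154) [FIFO — oldest first]: 2 @ $22.05 + 88 @ $20.00 + 64 @ $20.20 = $3,096.90
Sale 3 (342) [FIFO — oldest first]: 124 @ $20.20 + 218 @ $19.55 = $6,766.70
Total COGS = $2,513.70 + $3,096.90 + $6,766.70 = $12,377.30
Ending inventory: 129 @ $19.55 + 70 @ $20.20 = $3,935.95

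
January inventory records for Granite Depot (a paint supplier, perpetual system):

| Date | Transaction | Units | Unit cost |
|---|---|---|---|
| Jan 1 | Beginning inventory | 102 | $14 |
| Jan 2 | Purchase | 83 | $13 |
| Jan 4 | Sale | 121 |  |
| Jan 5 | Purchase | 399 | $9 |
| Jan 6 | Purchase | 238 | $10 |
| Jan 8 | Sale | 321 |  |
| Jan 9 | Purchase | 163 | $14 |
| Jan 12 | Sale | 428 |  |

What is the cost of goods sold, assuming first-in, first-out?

Jan 4, 121 sold [FIFO — oldest first]: 102 @ $14 + 19 @ $13 = $1,675
Jan 8, 321 sold [FIFO — oldest first]: 64 @ $13 + 257 @ $9 = $3,145
Jan 12, 428 sold [FIFO — oldest first]: 142 @ $9 + 238 @ $10 + 48 @ $14 = $4,330
Total COGS = $1,675 + $3,145 + $4,330 = $9,150
Ending inventory: 115 @ $14 = $1,610

COGS = $9,150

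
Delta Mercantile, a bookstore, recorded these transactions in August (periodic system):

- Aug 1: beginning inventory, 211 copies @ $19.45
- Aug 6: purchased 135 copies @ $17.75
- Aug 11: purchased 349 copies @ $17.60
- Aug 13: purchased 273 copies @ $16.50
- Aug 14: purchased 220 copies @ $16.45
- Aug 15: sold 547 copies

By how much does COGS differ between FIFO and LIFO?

FIFO COGS: 211 @ $19.45 + 135 @ $17.75 + 201 @ $17.60 = $10,037.80
LIFO COGS: 220 @ $16.45 + 273 @ $16.50 + 54 @ $17.60 = $9,073.90
Difference = |$10,037.80 − $9,073.90| = $963.90

$963.90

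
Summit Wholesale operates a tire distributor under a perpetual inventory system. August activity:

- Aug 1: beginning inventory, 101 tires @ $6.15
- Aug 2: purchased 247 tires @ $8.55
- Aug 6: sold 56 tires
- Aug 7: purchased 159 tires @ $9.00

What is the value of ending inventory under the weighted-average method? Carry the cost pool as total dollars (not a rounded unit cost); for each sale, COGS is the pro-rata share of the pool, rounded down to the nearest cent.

Ending inventory = $3,724.21

After Aug 1: 101 on hand, pool $621.15 (≈ $6.1500 each)
After Aug 2: 348 on hand, pool $2,733.00 (≈ $7.8534 each)
Aug 6, sell 56: 56/348 × $2,733.00 → $439.79
After Aug 7: 451 on hand, pool $3,724.21 (≈ $8.2577 each)
Ending inventory (cost pool remaining) = $3,724.21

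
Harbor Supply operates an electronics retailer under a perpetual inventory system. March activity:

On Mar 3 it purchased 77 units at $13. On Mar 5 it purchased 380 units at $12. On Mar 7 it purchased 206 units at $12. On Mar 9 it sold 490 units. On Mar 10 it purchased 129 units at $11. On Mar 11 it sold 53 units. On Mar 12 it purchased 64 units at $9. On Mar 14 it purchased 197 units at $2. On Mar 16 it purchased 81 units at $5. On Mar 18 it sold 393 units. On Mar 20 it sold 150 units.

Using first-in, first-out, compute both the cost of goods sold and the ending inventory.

COGS = $10,587; ending inventory = $240

Mar 9, 490 sold [FIFO — oldest first]: 77 @ $13 + 380 @ $12 + 33 @ $12 = $5,957
Mar 11, 53 sold [FIFO — oldest first]: 53 @ $12 = $636
Mar 18, 393 sold [FIFO — oldest first]: 120 @ $12 + 129 @ $11 + 64 @ $9 + 80 @ $2 = $3,595
Mar 20, 150 sold [FIFO — oldest first]: 117 @ $2 + 33 @ $5 = $399
Total COGS = $5,957 + $636 + $3,595 + $399 = $10,587
Ending inventory: 48 @ $5 = $240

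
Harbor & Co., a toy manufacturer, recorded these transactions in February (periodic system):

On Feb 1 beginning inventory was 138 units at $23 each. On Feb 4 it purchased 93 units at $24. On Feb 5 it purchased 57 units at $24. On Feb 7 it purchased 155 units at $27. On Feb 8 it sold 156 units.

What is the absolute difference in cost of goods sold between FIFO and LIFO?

$603

FIFO COGS: 138 @ $23 + 18 @ $24 = $3,606
LIFO COGS: 155 @ $27 + 1 @ $24 = $4,209
Difference = |$3,606 − $4,209| = $603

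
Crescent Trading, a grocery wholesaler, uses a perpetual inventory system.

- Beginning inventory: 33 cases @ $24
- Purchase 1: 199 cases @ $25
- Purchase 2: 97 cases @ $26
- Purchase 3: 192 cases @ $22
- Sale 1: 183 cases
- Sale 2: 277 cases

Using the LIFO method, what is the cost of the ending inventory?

Sale 1 (183) [LIFO — newest first]: 183 @ $22 = $4,026
Sale 2 (277) [LIFO — newest first]: 9 @ $22 + 97 @ $26 + 171 @ $25 = $6,995
Total COGS = $4,026 + $6,995 = $11,021
Ending inventory: 33 @ $24 + 28 @ $25 = $1,492
Check: goods available $12,513 = COGS $11,021 + ending $1,492

Ending inventory = $1,492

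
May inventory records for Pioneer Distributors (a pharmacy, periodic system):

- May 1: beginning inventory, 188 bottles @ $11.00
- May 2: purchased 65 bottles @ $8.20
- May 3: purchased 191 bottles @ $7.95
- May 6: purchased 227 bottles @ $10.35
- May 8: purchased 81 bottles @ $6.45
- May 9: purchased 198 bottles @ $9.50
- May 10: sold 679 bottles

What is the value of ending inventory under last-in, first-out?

May 10, 679 sold [LIFO — newest first]: 198 @ $9.50 + 81 @ $6.45 + 227 @ $10.35 + 173 @ $7.95 = $6,128.25
Ending inventory: 188 @ $11.00 + 65 @ $8.20 + 18 @ $7.95 = $2,744.10

Ending inventory = $2,744.10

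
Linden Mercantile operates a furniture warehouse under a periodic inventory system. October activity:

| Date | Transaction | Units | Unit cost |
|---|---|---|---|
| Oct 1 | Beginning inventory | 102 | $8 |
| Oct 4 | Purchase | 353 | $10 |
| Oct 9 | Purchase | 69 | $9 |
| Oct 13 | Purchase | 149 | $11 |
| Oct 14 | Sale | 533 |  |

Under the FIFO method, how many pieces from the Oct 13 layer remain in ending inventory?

Oct 14, 533 sold [FIFO — oldest first]: 102 @ $8 + 353 @ $10 + 69 @ $9 + 9 @ $11 = $5,066
Ending inventory: 140 @ $11 = $1,540

140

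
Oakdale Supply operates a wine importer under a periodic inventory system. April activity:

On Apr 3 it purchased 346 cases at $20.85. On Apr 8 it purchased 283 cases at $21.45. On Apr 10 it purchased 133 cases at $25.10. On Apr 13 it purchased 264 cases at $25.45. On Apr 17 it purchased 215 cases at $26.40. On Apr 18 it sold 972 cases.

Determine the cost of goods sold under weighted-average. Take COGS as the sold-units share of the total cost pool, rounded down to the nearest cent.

COGS = $22,727.68

Apr 18, sell 972: 972/1241 × $29,017.55 → $22,727.68
Ending inventory (cost pool remaining) = $6,289.87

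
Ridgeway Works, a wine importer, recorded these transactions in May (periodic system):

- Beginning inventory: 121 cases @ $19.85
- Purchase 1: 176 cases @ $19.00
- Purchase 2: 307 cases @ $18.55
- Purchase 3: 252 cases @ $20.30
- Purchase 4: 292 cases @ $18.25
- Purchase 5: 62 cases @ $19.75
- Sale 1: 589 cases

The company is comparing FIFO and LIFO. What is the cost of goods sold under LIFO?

FIFO COGS: 121 @ $19.85 + 176 @ $19.00 + 292 @ $18.55 = $11,162.45
LIFO COGS: 62 @ $19.75 + 292 @ $18.25 + 235 @ $20.30 = $11,324.00

COGS = $11,324.00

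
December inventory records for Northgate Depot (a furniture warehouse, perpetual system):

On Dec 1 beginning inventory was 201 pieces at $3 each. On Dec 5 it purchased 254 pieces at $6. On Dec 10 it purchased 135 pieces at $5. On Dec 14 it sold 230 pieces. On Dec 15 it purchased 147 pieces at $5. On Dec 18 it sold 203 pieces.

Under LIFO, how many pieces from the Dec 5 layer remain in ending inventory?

Dec 14, 230 sold [LIFO — newest first]: 135 @ $5 + 95 @ $6 = $1,245
Dec 18, 203 sold [LIFO — newest first]: 147 @ $5 + 56 @ $6 = $1,071
Total COGS = $1,245 + $1,071 = $2,316
Ending inventory: 201 @ $3 + 103 @ $6 = $1,221
Check: goods available $3,537 = COGS $2,316 + ending $1,221

103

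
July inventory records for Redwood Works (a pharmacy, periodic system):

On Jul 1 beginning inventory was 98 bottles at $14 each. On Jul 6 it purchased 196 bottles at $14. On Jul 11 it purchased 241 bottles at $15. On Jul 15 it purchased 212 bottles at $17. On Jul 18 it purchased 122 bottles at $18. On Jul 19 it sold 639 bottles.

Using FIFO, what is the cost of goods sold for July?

Jul 19, 639 sold [FIFO — oldest first]: 98 @ $14 + 196 @ $14 + 241 @ $15 + 104 @ $17 = $9,499
Ending inventory: 108 @ $17 + 122 @ $18 = $4,032
Check: goods available $13,531 = COGS $9,499 + ending $4,032

COGS = $9,499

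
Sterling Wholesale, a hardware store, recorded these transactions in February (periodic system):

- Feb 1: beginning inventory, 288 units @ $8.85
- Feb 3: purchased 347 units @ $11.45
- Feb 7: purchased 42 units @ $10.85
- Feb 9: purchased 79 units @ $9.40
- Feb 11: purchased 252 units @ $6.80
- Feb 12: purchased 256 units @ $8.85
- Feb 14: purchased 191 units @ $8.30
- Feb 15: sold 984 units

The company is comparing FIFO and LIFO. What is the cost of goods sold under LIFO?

FIFO COGS: 288 @ $8.85 + 347 @ $11.45 + 42 @ $10.85 + 79 @ $9.40 + 228 @ $6.80 = $9,270.65
LIFO COGS: 191 @ $8.30 + 256 @ $8.85 + 252 @ $6.80 + 79 @ $9.40 + 42 @ $10.85 + 164 @ $11.45 = $8,640.60

COGS = $8,640.60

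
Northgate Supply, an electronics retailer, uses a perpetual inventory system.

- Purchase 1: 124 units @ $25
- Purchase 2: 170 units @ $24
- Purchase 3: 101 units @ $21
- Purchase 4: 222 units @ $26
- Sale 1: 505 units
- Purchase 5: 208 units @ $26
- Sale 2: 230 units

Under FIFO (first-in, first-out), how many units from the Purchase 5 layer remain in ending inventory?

90

Sale 1 (505) [FIFO — oldest first]: 124 @ $25 + 170 @ $24 + 101 @ $21 + 110 @ $26 = $12,161
Sale 2 (230) [FIFO — oldest first]: 112 @ $26 + 118 @ $26 = $5,980
Total COGS = $12,161 + $5,980 = $18,141
Ending inventory: 90 @ $26 = $2,340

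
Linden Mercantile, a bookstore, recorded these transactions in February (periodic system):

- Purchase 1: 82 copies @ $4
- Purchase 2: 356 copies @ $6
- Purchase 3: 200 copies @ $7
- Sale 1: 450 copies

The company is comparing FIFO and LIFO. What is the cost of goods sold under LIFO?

COGS = $2,900

FIFO COGS: 82 @ $4 + 356 @ $6 + 12 @ $7 = $2,548
LIFO COGS: 200 @ $7 + 250 @ $6 = $2,900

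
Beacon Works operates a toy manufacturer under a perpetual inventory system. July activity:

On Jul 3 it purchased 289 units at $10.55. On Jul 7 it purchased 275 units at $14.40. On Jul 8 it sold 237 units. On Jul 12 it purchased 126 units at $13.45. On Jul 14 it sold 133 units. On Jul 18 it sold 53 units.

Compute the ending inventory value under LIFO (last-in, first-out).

Ending inventory = $2,816.85

Jul 8, 237 sold [LIFO — newest first]: 237 @ $14.40 = $3,412.80
Jul 14, 133 sold [LIFO — newest first]: 126 @ $13.45 + 7 @ $14.40 = $1,795.50
Jul 18, 53 sold [LIFO — newest first]: 31 @ $14.40 + 22 @ $10.55 = $678.50
Total COGS = $3,412.80 + $1,795.50 + $678.50 = $5,886.80
Ending inventory: 267 @ $10.55 = $2,816.85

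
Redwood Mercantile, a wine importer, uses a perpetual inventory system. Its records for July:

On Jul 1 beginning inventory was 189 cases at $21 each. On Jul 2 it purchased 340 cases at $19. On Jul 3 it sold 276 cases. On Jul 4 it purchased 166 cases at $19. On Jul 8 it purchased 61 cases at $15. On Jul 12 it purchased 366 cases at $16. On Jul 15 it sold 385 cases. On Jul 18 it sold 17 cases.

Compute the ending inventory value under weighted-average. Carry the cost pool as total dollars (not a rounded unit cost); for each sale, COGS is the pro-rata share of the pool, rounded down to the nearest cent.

After Jul 1: 189 on hand, pool $3,969.00 (≈ $21.0000 each)
After Jul 2: 529 on hand, pool $10,429.00 (≈ $19.7146 each)
Jul 3, sell 276: 276/529 × $10,429.00 → $5,441.21
After Jul 4: 419 on hand, pool $8,141.79 (≈ $19.4315 each)
After Jul 8: 480 on hand, pool $9,056.79 (≈ $18.8683 each)
After Jul 12: 846 on hand, pool $14,912.79 (≈ $17.6274 each)
Jul 15, sell 385: 385/846 × $14,912.79 → $6,786.55
Jul 18, sell 17: 17/461 × $8,126.24 → $299.66
Total COGS = $5,441.21 + $6,786.55 + $299.66 = $12,527.42
Ending inventory (cost pool remaining) = $7,826.58

Ending inventory = $7,826.58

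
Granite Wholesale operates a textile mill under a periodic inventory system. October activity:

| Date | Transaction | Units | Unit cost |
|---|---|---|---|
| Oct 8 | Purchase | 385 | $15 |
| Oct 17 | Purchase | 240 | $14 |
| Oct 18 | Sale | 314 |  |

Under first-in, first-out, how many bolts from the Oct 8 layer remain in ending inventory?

71

Oct 18, 314 sold [FIFO — oldest first]: 314 @ $15 = $4,710
Ending inventory: 71 @ $15 + 240 @ $14 = $4,425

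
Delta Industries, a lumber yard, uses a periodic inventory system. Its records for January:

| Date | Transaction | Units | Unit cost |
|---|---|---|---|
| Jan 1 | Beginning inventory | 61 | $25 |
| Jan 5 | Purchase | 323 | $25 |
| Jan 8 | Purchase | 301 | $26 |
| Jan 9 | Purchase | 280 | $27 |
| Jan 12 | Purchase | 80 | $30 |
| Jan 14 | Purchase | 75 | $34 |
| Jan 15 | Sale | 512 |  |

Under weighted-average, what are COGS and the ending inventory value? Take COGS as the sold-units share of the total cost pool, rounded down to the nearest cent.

COGS = $13,685.02; ending inventory = $16,250.98

Jan 15, sell 512: 512/1120 × $29,936.00 → $13,685.02
Ending inventory (cost pool remaining) = $16,250.98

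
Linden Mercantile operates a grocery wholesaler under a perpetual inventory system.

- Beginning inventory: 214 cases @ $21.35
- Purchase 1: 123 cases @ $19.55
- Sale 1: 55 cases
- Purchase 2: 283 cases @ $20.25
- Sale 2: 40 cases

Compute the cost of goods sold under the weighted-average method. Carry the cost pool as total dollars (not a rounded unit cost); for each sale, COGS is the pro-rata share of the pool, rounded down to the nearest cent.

After Beginning: 214 on hand, pool $4,568.90 (≈ $21.3500 each)
After Purchase 1: 337 on hand, pool $6,973.55 (≈ $20.6930 each)
Sale 1, sell 55: 55/337 × $6,973.55 → $1,138.11
After Purchase 2: 565 on hand, pool $11,566.19 (≈ $20.4711 each)
Sale 2, sell 40: 40/565 × $11,566.19 → $818.84
Total COGS = $1,138.11 + $818.84 = $1,956.95
Ending inventory (cost pool remaining) = $10,747.35
Check: goods available $12,704.30 = COGS $1,956.95 + ending $10,747.35

COGS = $1,956.95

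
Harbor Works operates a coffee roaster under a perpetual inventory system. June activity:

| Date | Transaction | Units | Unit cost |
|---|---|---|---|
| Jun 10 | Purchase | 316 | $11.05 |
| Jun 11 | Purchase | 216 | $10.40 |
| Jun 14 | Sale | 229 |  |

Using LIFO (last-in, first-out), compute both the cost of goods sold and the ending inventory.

COGS = $2,390.05; ending inventory = $3,348.15

Jun 14, 229 sold [LIFO — newest first]: 216 @ $10.40 + 13 @ $11.05 = $2,390.05
Ending inventory: 303 @ $11.05 = $3,348.15
Check: goods available $5,738.20 = COGS $2,390.05 + ending $3,348.15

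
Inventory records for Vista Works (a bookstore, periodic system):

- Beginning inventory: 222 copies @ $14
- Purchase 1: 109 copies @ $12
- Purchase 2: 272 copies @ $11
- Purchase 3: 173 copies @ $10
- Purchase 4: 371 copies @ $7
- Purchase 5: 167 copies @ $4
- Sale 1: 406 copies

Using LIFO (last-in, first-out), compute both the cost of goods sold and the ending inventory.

COGS = $2,341; ending inventory = $10,062

Sale 1 (406) [LIFO — newest first]: 167 @ $4 + 239 @ $7 = $2,341
Ending inventory: 222 @ $14 + 109 @ $12 + 272 @ $11 + 173 @ $10 + 132 @ $7 = $10,062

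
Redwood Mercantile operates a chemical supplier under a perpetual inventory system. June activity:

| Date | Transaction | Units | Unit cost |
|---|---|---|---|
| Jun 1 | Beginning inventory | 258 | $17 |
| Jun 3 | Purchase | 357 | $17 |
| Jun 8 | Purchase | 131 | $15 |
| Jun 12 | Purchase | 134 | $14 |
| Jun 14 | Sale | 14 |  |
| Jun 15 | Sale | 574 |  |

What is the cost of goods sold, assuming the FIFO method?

COGS = $9,996

Jun 14, 14 sold [FIFO — oldest first]: 14 @ $17 = $238
Jun 15, 574 sold [FIFO — oldest first]: 244 @ $17 + 330 @ $17 = $9,758
Total COGS = $238 + $9,758 = $9,996
Ending inventory: 27 @ $17 + 131 @ $15 + 134 @ $14 = $4,300
Check: goods available $14,296 = COGS $9,996 + ending $4,300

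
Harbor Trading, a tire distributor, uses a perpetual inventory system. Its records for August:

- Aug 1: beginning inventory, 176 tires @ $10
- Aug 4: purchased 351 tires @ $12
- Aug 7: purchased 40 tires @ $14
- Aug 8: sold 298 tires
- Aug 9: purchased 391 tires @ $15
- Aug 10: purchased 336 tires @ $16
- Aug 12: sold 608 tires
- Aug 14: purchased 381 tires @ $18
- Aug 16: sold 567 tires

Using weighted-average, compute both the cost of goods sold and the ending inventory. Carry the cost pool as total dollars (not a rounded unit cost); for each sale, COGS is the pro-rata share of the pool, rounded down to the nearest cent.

After Aug 1: 176 on hand, pool $1,760.00 (≈ $10.0000 each)
After Aug 4: 527 on hand, pool $5,972.00 (≈ $11.3321 each)
After Aug 7: 567 on hand, pool $6,532.00 (≈ $11.5203 each)
Aug 8, sell 298: 298/567 × $6,532.00 → $3,433.04
After Aug 9: 660 on hand, pool $8,963.96 (≈ $13.5818 each)
After Aug 10: 996 on hand, pool $14,339.96 (≈ $14.3976 each)
Aug 12, sell 608: 608/996 × $14,339.96 → $8,753.71
After Aug 14: 769 on hand, pool $12,444.25 (≈ $16.1824 each)
Aug 16, sell 567: 567/769 × $12,444.25 → $9,175.40
Total COGS = $3,433.04 + $8,753.71 + $9,175.40 = $21,362.15
Ending inventory (cost pool remaining) = $3,268.85

COGS = $21,362.15; ending inventory = $3,268.85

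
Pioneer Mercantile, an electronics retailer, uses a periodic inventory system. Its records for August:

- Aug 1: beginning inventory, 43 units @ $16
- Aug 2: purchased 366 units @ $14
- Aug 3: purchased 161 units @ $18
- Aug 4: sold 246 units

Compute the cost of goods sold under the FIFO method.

COGS = $3,530

Aug 4, 246 sold [FIFO — oldest first]: 43 @ $16 + 203 @ $14 = $3,530
Ending inventory: 163 @ $14 + 161 @ $18 = $5,180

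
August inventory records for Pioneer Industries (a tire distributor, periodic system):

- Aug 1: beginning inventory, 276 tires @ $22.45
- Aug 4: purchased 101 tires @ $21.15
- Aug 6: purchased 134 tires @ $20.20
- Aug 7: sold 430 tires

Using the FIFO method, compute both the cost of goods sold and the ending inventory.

Aug 7, 430 sold [FIFO — oldest first]: 276 @ $22.45 + 101 @ $21.15 + 53 @ $20.20 = $9,402.95
Ending inventory: 81 @ $20.20 = $1,636.20

COGS = $9,402.95; ending inventory = $1,636.20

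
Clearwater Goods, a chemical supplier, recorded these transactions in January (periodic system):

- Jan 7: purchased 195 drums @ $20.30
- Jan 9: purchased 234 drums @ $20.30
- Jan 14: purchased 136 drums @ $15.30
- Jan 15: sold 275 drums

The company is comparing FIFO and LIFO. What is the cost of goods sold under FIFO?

FIFO COGS: 195 @ $20.30 + 80 @ $20.30 = $5,582.50
LIFO COGS: 136 @ $15.30 + 139 @ $20.30 = $4,902.50

COGS = $5,582.50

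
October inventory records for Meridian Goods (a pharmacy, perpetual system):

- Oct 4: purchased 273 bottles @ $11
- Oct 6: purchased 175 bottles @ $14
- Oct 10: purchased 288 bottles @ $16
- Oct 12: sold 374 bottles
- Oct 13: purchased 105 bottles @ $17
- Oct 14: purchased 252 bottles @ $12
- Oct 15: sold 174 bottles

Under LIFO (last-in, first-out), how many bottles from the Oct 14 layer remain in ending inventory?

78

Oct 12, 374 sold [LIFO — newest first]: 288 @ $16 + 86 @ $14 = $5,812
Oct 15, 174 sold [LIFO — newest first]: 174 @ $12 = $2,088
Total COGS = $5,812 + $2,088 = $7,900
Ending inventory: 273 @ $11 + 89 @ $14 + 105 @ $17 + 78 @ $12 = $6,970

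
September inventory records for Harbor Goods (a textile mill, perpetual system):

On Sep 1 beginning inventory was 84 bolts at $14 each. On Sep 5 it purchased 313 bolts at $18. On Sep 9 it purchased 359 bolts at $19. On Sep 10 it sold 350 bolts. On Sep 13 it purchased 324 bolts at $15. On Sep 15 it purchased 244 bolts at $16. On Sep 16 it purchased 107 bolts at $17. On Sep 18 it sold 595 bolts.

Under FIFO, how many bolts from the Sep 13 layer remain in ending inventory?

135

Sep 10, 350 sold [FIFO — oldest first]: 84 @ $14 + 266 @ $18 = $5,964
Sep 18, 595 sold [FIFO — oldest first]: 47 @ $18 + 359 @ $19 + 189 @ $15 = $10,502
Total COGS = $5,964 + $10,502 = $16,466
Ending inventory: 135 @ $15 + 244 @ $16 + 107 @ $17 = $7,748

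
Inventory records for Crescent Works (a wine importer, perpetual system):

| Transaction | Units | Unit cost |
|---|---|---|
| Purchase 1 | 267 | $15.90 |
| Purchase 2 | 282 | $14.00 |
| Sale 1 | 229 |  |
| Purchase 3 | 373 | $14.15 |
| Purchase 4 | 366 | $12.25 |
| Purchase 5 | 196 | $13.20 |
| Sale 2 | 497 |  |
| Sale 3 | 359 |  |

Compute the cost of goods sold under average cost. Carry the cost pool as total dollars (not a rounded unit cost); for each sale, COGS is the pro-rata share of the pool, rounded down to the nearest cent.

After Purchase 1: 267 on hand, pool $4,245.30 (≈ $15.9000 each)
After Purchase 2: 549 on hand, pool $8,193.30 (≈ $14.9240 each)
Sale 1, sell 229: 229/549 × $8,193.30 → $3,417.60
After Purchase 3: 693 on hand, pool $10,053.65 (≈ $14.5074 each)
After Purchase 4: 1059 on hand, pool $14,537.15 (≈ $13.7272 each)
After Purchase 5: 1255 on hand, pool $17,124.35 (≈ $13.6449 each)
Sale 2, sell 497: 497/1255 × $17,124.35 → $6,781.51
Sale 3, sell 359: 359/758 × $10,342.84 → $4,898.52
Total COGS = $3,417.60 + $6,781.51 + $4,898.52 = $15,097.63
Ending inventory (cost pool remaining) = $5,444.32

COGS = $15,097.63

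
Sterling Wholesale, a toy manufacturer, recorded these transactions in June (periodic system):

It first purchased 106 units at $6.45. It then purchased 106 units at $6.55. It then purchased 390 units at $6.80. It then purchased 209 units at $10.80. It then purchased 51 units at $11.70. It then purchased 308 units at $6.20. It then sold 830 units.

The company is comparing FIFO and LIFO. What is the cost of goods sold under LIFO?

COGS = $6,545.10

FIFO COGS: 106 @ $6.45 + 106 @ $6.55 + 390 @ $6.80 + 209 @ $10.80 + 19 @ $11.70 = $6,509.50
LIFO COGS: 308 @ $6.20 + 51 @ $11.70 + 209 @ $10.80 + 262 @ $6.80 = $6,545.10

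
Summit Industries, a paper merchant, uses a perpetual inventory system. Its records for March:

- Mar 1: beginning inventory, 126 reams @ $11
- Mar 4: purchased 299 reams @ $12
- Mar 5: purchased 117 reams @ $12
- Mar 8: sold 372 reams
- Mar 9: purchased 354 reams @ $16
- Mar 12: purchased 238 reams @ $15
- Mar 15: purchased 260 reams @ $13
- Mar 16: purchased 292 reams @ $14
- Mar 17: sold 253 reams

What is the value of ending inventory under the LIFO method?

Ending inventory = $15,074

Mar 8, 372 sold [LIFO — newest first]: 117 @ $12 + 255 @ $12 = $4,464
Mar 17, 253 sold [LIFO — newest first]: 253 @ $14 = $3,542
Total COGS = $4,464 + $3,542 = $8,006
Ending inventory: 126 @ $11 + 44 @ $12 + 354 @ $16 + 238 @ $15 + 260 @ $13 + 39 @ $14 = $15,074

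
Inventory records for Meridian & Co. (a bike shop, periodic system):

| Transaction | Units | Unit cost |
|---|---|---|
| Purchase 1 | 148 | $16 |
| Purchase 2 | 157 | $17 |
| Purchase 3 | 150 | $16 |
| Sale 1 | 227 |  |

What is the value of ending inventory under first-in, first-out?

Ending inventory = $3,726

Sale 1 (227) [FIFO — oldest first]: 148 @ $16 + 79 @ $17 = $3,711
Ending inventory: 78 @ $17 + 150 @ $16 = $3,726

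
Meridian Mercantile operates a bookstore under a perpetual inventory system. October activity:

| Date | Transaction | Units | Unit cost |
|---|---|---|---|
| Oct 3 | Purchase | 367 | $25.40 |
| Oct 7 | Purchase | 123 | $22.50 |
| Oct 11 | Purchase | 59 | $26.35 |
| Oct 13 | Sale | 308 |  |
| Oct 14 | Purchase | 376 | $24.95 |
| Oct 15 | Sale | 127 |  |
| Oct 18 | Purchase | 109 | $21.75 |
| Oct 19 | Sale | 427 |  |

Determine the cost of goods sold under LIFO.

COGS = $21,027.10

Oct 13, 308 sold [LIFO — newest first]: 59 @ $26.35 + 123 @ $22.50 + 126 @ $25.40 = $7,522.55
Oct 15, 127 sold [LIFO — newest first]: 127 @ $24.95 = $3,168.65
Oct 19, 427 sold [LIFO — newest first]: 109 @ $21.75 + 249 @ $24.95 + 69 @ $25.40 = $10,335.90
Total COGS = $7,522.55 + $3,168.65 + $10,335.90 = $21,027.10
Ending inventory: 172 @ $25.40 = $4,368.80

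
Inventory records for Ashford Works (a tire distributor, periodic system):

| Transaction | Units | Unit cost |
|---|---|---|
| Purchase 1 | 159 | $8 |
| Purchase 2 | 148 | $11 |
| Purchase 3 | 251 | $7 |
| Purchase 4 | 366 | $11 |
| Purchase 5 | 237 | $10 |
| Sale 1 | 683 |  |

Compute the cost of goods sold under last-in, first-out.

Sale 1 (683) [LIFO — newest first]: 237 @ $10 + 366 @ $11 + 80 @ $7 = $6,956
Ending inventory: 159 @ $8 + 148 @ $11 + 171 @ $7 = $4,097
Check: goods available $11,053 = COGS $6,956 + ending $4,097

COGS = $6,956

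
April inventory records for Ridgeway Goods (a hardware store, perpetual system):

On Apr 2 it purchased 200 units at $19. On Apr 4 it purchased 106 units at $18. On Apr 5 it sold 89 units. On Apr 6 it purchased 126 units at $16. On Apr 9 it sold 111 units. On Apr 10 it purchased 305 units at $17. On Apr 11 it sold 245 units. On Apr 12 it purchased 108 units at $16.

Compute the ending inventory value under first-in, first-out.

Ending inventory = $6,692

Apr 5, 89 sold [FIFO — oldest first]: 89 @ $19 = $1,691
Apr 9, 111 sold [FIFO — oldest first]: 111 @ $19 = $2,109
Apr 11, 245 sold [FIFO — oldest first]: 106 @ $18 + 126 @ $16 + 13 @ $17 = $4,145
Total COGS = $1,691 + $2,109 + $4,145 = $7,945
Ending inventory: 292 @ $17 + 108 @ $16 = $6,692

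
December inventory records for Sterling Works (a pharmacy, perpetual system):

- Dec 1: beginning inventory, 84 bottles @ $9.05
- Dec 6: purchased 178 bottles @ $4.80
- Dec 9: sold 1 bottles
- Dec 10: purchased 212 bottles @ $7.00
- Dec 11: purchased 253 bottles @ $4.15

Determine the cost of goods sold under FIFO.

Dec 9, 1 sold [FIFO — oldest first]: 1 @ $9.05 = $9.05
Ending inventory: 83 @ $9.05 + 178 @ $4.80 + 212 @ $7.00 + 253 @ $4.15 = $4,139.50

COGS = $9.05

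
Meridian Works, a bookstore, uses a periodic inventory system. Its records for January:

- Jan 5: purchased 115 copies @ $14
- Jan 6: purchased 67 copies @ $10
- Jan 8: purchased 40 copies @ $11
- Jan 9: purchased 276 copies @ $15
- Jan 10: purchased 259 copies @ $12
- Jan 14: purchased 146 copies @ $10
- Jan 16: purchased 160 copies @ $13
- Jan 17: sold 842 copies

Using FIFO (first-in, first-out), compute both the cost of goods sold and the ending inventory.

Jan 17, 842 sold [FIFO — oldest first]: 115 @ $14 + 67 @ $10 + 40 @ $11 + 276 @ $15 + 259 @ $12 + 85 @ $10 = $10,818
Ending inventory: 61 @ $10 + 160 @ $13 = $2,690

COGS = $10,818; ending inventory = $2,690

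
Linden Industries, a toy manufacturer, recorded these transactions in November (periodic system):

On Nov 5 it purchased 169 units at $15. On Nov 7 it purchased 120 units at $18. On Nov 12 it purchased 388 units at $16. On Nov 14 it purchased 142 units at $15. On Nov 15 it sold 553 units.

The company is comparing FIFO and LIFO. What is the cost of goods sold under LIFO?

COGS = $8,752

FIFO COGS: 169 @ $15 + 120 @ $18 + 264 @ $16 = $8,919
LIFO COGS: 142 @ $15 + 388 @ $16 + 23 @ $18 = $8,752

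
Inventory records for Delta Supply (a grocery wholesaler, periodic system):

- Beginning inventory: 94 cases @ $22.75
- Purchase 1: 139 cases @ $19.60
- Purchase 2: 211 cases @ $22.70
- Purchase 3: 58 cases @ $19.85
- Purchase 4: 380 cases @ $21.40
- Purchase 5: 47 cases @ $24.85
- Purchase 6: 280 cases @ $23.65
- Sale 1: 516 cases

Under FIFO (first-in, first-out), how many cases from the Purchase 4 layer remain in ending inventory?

Sale 1 (516) [FIFO — oldest first]: 94 @ $22.75 + 139 @ $19.60 + 211 @ $22.70 + 58 @ $19.85 + 14 @ $21.40 = $11,103.50
Ending inventory: 366 @ $21.40 + 47 @ $24.85 + 280 @ $23.65 = $15,622.35

366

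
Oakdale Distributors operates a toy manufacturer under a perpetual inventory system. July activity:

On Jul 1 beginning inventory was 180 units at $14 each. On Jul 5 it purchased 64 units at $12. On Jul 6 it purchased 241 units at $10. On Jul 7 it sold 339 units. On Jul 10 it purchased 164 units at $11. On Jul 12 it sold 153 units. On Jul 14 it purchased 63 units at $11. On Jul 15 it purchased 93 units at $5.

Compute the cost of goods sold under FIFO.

Jul 7, 339 sold [FIFO — oldest first]: 180 @ $14 + 64 @ $12 + 95 @ $10 = $4,238
Jul 12, 153 sold [FIFO — oldest first]: 146 @ $10 + 7 @ $11 = $1,537
Total COGS = $4,238 + $1,537 = $5,775
Ending inventory: 157 @ $11 + 63 @ $11 + 93 @ $5 = $2,885

COGS = $5,775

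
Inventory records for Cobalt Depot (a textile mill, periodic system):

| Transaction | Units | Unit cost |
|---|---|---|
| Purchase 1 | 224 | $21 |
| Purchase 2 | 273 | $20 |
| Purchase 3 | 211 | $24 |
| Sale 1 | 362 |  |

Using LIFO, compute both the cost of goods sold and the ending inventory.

COGS = $8,084; ending inventory = $7,144

Sale 1 (362) [LIFO — newest first]: 211 @ $24 + 151 @ $20 = $8,084
Ending inventory: 224 @ $21 + 122 @ $20 = $7,144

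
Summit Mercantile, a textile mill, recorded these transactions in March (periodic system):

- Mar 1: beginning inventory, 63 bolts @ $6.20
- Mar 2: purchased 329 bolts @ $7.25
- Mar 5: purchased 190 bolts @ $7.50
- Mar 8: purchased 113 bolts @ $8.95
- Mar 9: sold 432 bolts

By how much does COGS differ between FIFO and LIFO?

$295.75

FIFO COGS: 63 @ $6.20 + 329 @ $7.25 + 40 @ $7.50 = $3,075.85
LIFO COGS: 113 @ $8.95 + 190 @ $7.50 + 129 @ $7.25 = $3,371.60
Difference = |$3,075.85 − $3,371.60| = $295.75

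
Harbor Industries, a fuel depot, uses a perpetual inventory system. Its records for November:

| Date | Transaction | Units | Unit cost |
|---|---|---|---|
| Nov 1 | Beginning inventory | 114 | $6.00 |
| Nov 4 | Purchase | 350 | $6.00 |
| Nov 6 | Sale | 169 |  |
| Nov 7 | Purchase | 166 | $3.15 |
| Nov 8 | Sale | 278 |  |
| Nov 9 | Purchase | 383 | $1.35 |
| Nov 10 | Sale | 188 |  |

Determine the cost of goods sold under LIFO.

Nov 6, 169 sold [LIFO — newest first]: 169 @ $6.00 = $1,014.00
Nov 8, 278 sold [LIFO — newest first]: 166 @ $3.15 + 112 @ $6.00 = $1,194.90
Nov 10, 188 sold [LIFO — newest first]: 188 @ $1.35 = $253.80
Total COGS = $1,014.00 + $1,194.90 + $253.80 = $2,462.70
Ending inventory: 114 @ $6.00 + 69 @ $6.00 + 195 @ $1.35 = $1,361.25
Check: goods available $3,823.95 = COGS $2,462.70 + ending $1,361.25

COGS = $2,462.70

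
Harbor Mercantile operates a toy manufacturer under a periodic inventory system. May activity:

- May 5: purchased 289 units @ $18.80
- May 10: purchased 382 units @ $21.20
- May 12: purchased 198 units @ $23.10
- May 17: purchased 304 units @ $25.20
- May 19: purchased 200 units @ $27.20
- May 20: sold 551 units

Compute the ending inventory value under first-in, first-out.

May 20, 551 sold [FIFO — oldest first]: 289 @ $18.80 + 262 @ $21.20 = $10,987.60
Ending inventory: 120 @ $21.20 + 198 @ $23.10 + 304 @ $25.20 + 200 @ $27.20 = $20,218.60
Check: goods available $31,206.20 = COGS $10,987.60 + ending $20,218.60

Ending inventory = $20,218.60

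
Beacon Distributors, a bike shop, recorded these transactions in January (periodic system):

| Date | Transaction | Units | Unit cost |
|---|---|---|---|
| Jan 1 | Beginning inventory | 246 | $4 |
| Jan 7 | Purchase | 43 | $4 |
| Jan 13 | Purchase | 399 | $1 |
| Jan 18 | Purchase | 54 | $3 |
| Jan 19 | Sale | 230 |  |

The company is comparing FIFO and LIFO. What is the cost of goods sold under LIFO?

FIFO COGS: 230 @ $4 = $920
LIFO COGS: 54 @ $3 + 176 @ $1 = $338

COGS = $338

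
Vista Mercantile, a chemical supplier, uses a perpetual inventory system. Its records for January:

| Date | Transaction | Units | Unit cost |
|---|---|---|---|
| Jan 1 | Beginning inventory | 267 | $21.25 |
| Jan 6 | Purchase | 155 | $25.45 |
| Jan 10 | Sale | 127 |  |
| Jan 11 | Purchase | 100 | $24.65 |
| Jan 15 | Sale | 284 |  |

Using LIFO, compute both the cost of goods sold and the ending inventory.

Jan 10, 127 sold [LIFO — newest first]: 127 @ $25.45 = $3,232.15
Jan 15, 284 sold [LIFO — newest first]: 100 @ $24.65 + 28 @ $25.45 + 156 @ $21.25 = $6,492.60
Total COGS = $3,232.15 + $6,492.60 = $9,724.75
Ending inventory: 111 @ $21.25 = $2,358.75
Check: goods available $12,083.50 = COGS $9,724.75 + ending $2,358.75

COGS = $9,724.75; ending inventory = $2,358.75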